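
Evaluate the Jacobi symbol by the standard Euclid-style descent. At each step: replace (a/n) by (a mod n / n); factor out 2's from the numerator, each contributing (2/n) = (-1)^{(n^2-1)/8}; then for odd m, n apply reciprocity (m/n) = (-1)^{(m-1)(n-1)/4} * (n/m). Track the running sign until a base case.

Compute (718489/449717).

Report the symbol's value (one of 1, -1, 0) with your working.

-1

(718489/449717) = (268772/449717)   [reduce mod 449717]
268772 = 2^2·67193; (2/449717) = -1 since 449717 mod 8 = 5, so (268772/449717) = (-1)^2·(67193/449717); sign now +1
reciprocity: (67193/449717) = +1·(449717/67193) since 67193 mod 4 = 1, 449717 mod 4 = 1; sign now +1
(449717/67193) = (46559/67193)   [reduce mod 67193]
reciprocity: (46559/67193) = +1·(67193/46559) since 46559 mod 4 = 3, 67193 mod 4 = 1; sign now +1
(67193/46559) = (20634/46559)   [reduce mod 46559]
20634 = 2^1·10317; (2/46559) = +1 since 46559 mod 8 = 7, so (20634/46559) = (+1)^1·(10317/46559); sign now +1
reciprocity: (10317/46559) = +1·(46559/10317) since 10317 mod 4 = 1, 46559 mod 4 = 3; sign now +1
(46559/10317) = (5291/10317)   [reduce mod 10317]
reciprocity: (5291/10317) = +1·(10317/5291) since 5291 mod 4 = 3, 10317 mod 4 = 1; sign now +1
(10317/5291) = (5026/5291)   [reduce mod 5291]
5026 = 2^1·2513; (2/5291) = -1 since 5291 mod 8 = 3, so (5026/5291) = (-1)^1·(2513/5291); sign now -1
reciprocity: (2513/5291) = +1·(5291/2513) since 2513 mod 4 = 1, 5291 mod 4 = 3; sign now -1
(5291/2513) = (265/2513)   [reduce mod 2513]
reciprocity: (265/2513) = +1·(2513/265) since 265 mod 4 = 1, 2513 mod 4 = 1; sign now -1
(2513/265) = (128/265)   [reduce mod 265]
128 = 2^7·1; (2/265) = +1 since 265 mod 8 = 1, so (128/265) = (+1)^7·(1/265); sign now -1
(1/265) = 1; final value = sign = -1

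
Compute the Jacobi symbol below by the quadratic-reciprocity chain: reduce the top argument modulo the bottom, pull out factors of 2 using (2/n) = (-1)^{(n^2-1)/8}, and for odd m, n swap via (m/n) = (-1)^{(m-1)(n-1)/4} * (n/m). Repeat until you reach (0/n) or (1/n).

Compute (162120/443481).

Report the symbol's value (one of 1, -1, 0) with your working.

factor out 2^3: 162120 = 2^3·20265; with 443481 mod 8 = 1, (2/443481) = +1; sign now +1; continue with (20265/443481)
flip (20265/443481) -> (443481/20265): both odd, 20265 mod 4 = 1, 443481 mod 4 = 1, so the flip contributes +1; sign now +1
(443481/20265): 443481 mod 20265 = 17916, so (443481/20265) = (17916/20265)
factor out 2^2: 17916 = 2^2·4479; with 20265 mod 8 = 1, (2/20265) = +1; sign now +1; continue with (4479/20265)
flip (4479/20265) -> (20265/4479): both odd, 4479 mod 4 = 3, 20265 mod 4 = 1, so the flip contributes +1; sign now +1
(20265/4479): 20265 mod 4479 = 2349, so (20265/4479) = (2349/4479)
flip (2349/4479) -> (4479/2349): both odd, 2349 mod 4 = 1, 4479 mod 4 = 3, so the flip contributes +1; sign now +1
(4479/2349): 4479 mod 2349 = 2130, so (4479/2349) = (2130/2349)
factor out 2^1: 2130 = 2^1·1065; with 2349 mod 8 = 5, (2/2349) = -1; sign now -1; continue with (1065/2349)
flip (1065/2349) -> (2349/1065): both odd, 1065 mod 4 = 1, 2349 mod 4 = 1, so the flip contributes +1; sign now -1
(2349/1065): 2349 mod 1065 = 219, so (2349/1065) = (219/1065)
flip (219/1065) -> (1065/219): both odd, 219 mod 4 = 3, 1065 mod 4 = 1, so the flip contributes +1; sign now -1
(1065/219): 1065 mod 219 = 189, so (1065/219) = (189/219)
flip (189/219) -> (219/189): both odd, 189 mod 4 = 1, 219 mod 4 = 3, so the flip contributes +1; sign now -1
(219/189): 219 mod 189 = 30, so (219/189) = (30/189)
factor out 2^1: 30 = 2^1·15; with 189 mod 8 = 5, (2/189) = -1; sign now +1; continue with (15/189)
flip (15/189) -> (189/15): both odd, 15 mod 4 = 3, 189 mod 4 = 1, so the flip contributes +1; sign now +1
(189/15): 189 mod 15 = 9, so (189/15) = (9/15)
flip (9/15) -> (15/9): both odd, 9 mod 4 = 1, 15 mod 4 = 3, so the flip contributes +1; sign now +1
(15/9): 15 mod 9 = 6, so (15/9) = (6/9)
factor out 2^1: 6 = 2^1·3; with 9 mod 8 = 1, (2/9) = +1; sign now +1; continue with (3/9)
flip (3/9) -> (9/3): both odd, 3 mod 4 = 3, 9 mod 4 = 1, so the flip contributes +1; sign now +1
(9/3): 9 mod 3 = 0, so (9/3) = (0/3)
reached (0/3); gcd(a, n) > 1, so (0/3) = 0 and the symbol is 0

0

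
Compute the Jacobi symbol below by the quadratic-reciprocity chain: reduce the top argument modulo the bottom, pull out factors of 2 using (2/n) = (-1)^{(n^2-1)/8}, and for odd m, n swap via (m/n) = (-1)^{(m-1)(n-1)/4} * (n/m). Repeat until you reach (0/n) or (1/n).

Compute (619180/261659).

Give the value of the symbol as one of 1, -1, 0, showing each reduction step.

(619180/261659): 619180 mod 261659 = 95862, so (619180/261659) = (95862/261659)
factor out 2^1: 95862 = 2^1·47931; with 261659 mod 8 = 3, (2/261659) = -1; sign now -1; continue with (47931/261659)
flip (47931/261659) -> (261659/47931): both odd, 47931 mod 4 = 3, 261659 mod 4 = 3, so the flip contributes -1; sign now +1
(261659/47931): 261659 mod 47931 = 22004, so (261659/47931) = (22004/47931)
factor out 2^2: 22004 = 2^2·5501; with 47931 mod 8 = 3, (2/47931) = -1; sign now +1; continue with (5501/47931)
flip (5501/47931) -> (47931/5501): both odd, 5501 mod 4 = 1, 47931 mod 4 = 3, so the flip contributes +1; sign now +1
(47931/5501): 47931 mod 5501 = 3923, so (47931/5501) = (3923/5501)
flip (3923/5501) -> (5501/3923): both odd, 3923 mod 4 = 3, 5501 mod 4 = 1, so the flip contributes +1; sign now +1
(5501/3923): 5501 mod 3923 = 1578, so (5501/3923) = (1578/3923)
factor out 2^1: 1578 = 2^1·789; with 3923 mod 8 = 3, (2/3923) = -1; sign now -1; continue with (789/3923)
flip (789/3923) -> (3923/789): both odd, 789 mod 4 = 1, 3923 mod 4 = 3, so the flip contributes +1; sign now -1
(3923/789): 3923 mod 789 = 767, so (3923/789) = (767/789)
flip (767/789) -> (789/767): both odd, 767 mod 4 = 3, 789 mod 4 = 1, so the flip contributes +1; sign now -1
(789/767): 789 mod 767 = 22, so (789/767) = (22/767)
factor out 2^1: 22 = 2^1·11; with 767 mod 8 = 7, (2/767) = +1; sign now -1; continue with (11/767)
flip (11/767) -> (767/11): both odd, 11 mod 4 = 3, 767 mod 4 = 3, so the flip contributes -1; sign now +1
(767/11): 767 mod 11 = 8, so (767/11) = (8/11)
factor out 2^3: 8 = 2^3·1; with 11 mod 8 = 3, (2/11) = -1; sign now -1; continue with (1/11)
reached (1/11) = 1, so the symbol is -1

-1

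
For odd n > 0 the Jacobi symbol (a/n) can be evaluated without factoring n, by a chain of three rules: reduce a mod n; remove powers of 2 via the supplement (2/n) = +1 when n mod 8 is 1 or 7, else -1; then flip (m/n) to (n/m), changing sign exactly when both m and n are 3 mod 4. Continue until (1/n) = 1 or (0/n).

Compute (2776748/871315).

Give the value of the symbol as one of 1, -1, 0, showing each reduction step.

(2776748/871315) = (162803/871315)   [reduce mod 871315]
reciprocity: (162803/871315) = -1·(871315/162803) since 162803 mod 4 = 3, 871315 mod 4 = 3; sign now -1
(871315/162803) = (57300/162803)   [reduce mod 162803]
57300 = 2^2·14325; (2/162803) = -1 since 162803 mod 8 = 3, so (57300/162803) = (-1)^2·(14325/162803); sign now -1
reciprocity: (14325/162803) = +1·(162803/14325) since 14325 mod 4 = 1, 162803 mod 4 = 3; sign now -1
(162803/14325) = (5228/14325)   [reduce mod 14325]
5228 = 2^2·1307; (2/14325) = -1 since 14325 mod 8 = 5, so (5228/14325) = (-1)^2·(1307/14325); sign now -1
reciprocity: (1307/14325) = +1·(14325/1307) since 1307 mod 4 = 3, 14325 mod 4 = 1; sign now -1
(14325/1307) = (1255/1307)   [reduce mod 1307]
reciprocity: (1255/1307) = -1·(1307/1255) since 1255 mod 4 = 3, 1307 mod 4 = 3; sign now +1
(1307/1255) = (52/1255)   [reduce mod 1255]
52 = 2^2·13; (2/1255) = +1 since 1255 mod 8 = 7, so (52/1255) = (+1)^2·(13/1255); sign now +1
reciprocity: (13/1255) = +1·(1255/13) since 13 mod 4 = 1, 1255 mod 4 = 3; sign now +1
(1255/13) = (7/13)   [reduce mod 13]
reciprocity: (7/13) = +1·(13/7) since 7 mod 4 = 3, 13 mod 4 = 1; sign now +1
(13/7) = (6/7)   [reduce mod 7]
6 = 2^1·3; (2/7) = +1 since 7 mod 8 = 7, so (6/7) = (+1)^1·(3/7); sign now +1
reciprocity: (3/7) = -1·(7/3) since 3 mod 4 = 3, 7 mod 4 = 3; sign now -1
(7/3) = (1/3)   [reduce mod 3]
(1/3) = 1; final value = sign = -1

-1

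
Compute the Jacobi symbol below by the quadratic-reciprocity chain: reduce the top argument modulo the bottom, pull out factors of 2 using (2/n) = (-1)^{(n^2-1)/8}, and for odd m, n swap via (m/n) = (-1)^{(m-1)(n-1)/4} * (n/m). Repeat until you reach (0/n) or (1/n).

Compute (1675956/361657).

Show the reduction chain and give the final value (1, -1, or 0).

(1675956/361657) = (229328/361657)   [reduce mod 361657]
229328 = 2^4·14333; (2/361657) = +1 since 361657 mod 8 = 1, so (229328/361657) = (+1)^4·(14333/361657); sign now +1
reciprocity: (14333/361657) = +1·(361657/14333) since 14333 mod 4 = 1, 361657 mod 4 = 1; sign now +1
(361657/14333) = (3332/14333)   [reduce mod 14333]
3332 = 2^2·833; (2/14333) = -1 since 14333 mod 8 = 5, so (3332/14333) = (-1)^2·(833/14333); sign now +1
reciprocity: (833/14333) = +1·(14333/833) since 833 mod 4 = 1, 14333 mod 4 = 1; sign now +1
(14333/833) = (172/833)   [reduce mod 833]
172 = 2^2·43; (2/833) = +1 since 833 mod 8 = 1, so (172/833) = (+1)^2·(43/833); sign now +1
reciprocity: (43/833) = +1·(833/43) since 43 mod 4 = 3, 833 mod 4 = 1; sign now +1
(833/43) = (16/43)   [reduce mod 43]
16 = 2^4·1; (2/43) = -1 since 43 mod 8 = 3, so (16/43) = (-1)^4·(1/43); sign now +1
(1/43) = 1; final value = sign = +1

1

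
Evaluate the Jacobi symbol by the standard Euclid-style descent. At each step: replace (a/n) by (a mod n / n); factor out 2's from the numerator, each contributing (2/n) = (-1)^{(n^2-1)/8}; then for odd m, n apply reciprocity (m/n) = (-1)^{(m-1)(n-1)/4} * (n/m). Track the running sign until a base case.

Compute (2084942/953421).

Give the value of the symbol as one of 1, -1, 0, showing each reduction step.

1

(2084942/953421): 2084942 mod 953421 = 178100, so (2084942/953421) = (178100/953421)
factor out 2^2: 178100 = 2^2·44525; with 953421 mod 8 = 5, (2/953421) = -1; sign now +1; continue with (44525/953421)
flip (44525/953421) -> (953421/44525): both odd, 44525 mod 4 = 1, 953421 mod 4 = 1, so the flip contributes +1; sign now +1
(953421/44525): 953421 mod 44525 = 18396, so (953421/44525) = (18396/44525)
factor out 2^2: 18396 = 2^2·4599; with 44525 mod 8 = 5, (2/44525) = -1; sign now +1; continue with (4599/44525)
flip (4599/44525) -> (44525/4599): both odd, 4599 mod 4 = 3, 44525 mod 4 = 1, so the flip contributes +1; sign now +1
(44525/4599): 44525 mod 4599 = 3134, so (44525/4599) = (3134/4599)
factor out 2^1: 3134 = 2^1·1567; with 4599 mod 8 = 7, (2/4599) = +1; sign now +1; continue with (1567/4599)
flip (1567/4599) -> (4599/1567): both odd, 1567 mod 4 = 3, 4599 mod 4 = 3, so the flip contributes -1; sign now -1
(4599/1567): 4599 mod 1567 = 1465, so (4599/1567) = (1465/1567)
flip (1465/1567) -> (1567/1465): both odd, 1465 mod 4 = 1, 1567 mod 4 = 3, so the flip contributes +1; sign now -1
(1567/1465): 1567 mod 1465 = 102, so (1567/1465) = (102/1465)
factor out 2^1: 102 = 2^1·51; with 1465 mod 8 = 1, (2/1465) = +1; sign now -1; continue with (51/1465)
flip (51/1465) -> (1465/51): both odd, 51 mod 4 = 3, 1465 mod 4 = 1, so the flip contributes +1; sign now -1
(1465/51): 1465 mod 51 = 37, so (1465/51) = (37/51)
flip (37/51) -> (51/37): both odd, 37 mod 4 = 1, 51 mod 4 = 3, so the flip contributes +1; sign now -1
(51/37): 51 mod 37 = 14, so (51/37) = (14/37)
factor out 2^1: 14 = 2^1·7; with 37 mod 8 = 5, (2/37) = -1; sign now +1; continue with (7/37)
flip (7/37) -> (37/7): both odd, 7 mod 4 = 3, 37 mod 4 = 1, so the flip contributes +1; sign now +1
(37/7): 37 mod 7 = 2, so (37/7) = (2/7)
factor out 2^1: 2 = 2^1·1; with 7 mod 8 = 7, (2/7) = +1; sign now +1; continue with (1/7)
reached (1/7) = 1, so the symbol is +1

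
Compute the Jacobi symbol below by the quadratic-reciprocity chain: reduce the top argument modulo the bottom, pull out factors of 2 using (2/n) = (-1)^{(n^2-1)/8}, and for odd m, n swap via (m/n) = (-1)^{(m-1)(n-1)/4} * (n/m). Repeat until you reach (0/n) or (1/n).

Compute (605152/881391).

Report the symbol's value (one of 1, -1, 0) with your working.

factor out 2^5: 605152 = 2^5·18911; with 881391 mod 8 = 7, (2/881391) = +1; sign now +1; continue with (18911/881391)
flip (18911/881391) -> (881391/18911): both odd, 18911 mod 4 = 3, 881391 mod 4 = 3, so the flip contributes -1; sign now -1
(881391/18911): 881391 mod 18911 = 11485, so (881391/18911) = (11485/18911)
flip (11485/18911) -> (18911/11485): both odd, 11485 mod 4 = 1, 18911 mod 4 = 3, so the flip contributes +1; sign now -1
(18911/11485): 18911 mod 11485 = 7426, so (18911/11485) = (7426/11485)
factor out 2^1: 7426 = 2^1·3713; with 11485 mod 8 = 5, (2/11485) = -1; sign now +1; continue with (3713/11485)
flip (3713/11485) -> (11485/3713): both odd, 3713 mod 4 = 1, 11485 mod 4 = 1, so the flip contributes +1; sign now +1
(11485/3713): 11485 mod 3713 = 346, so (11485/3713) = (346/3713)
factor out 2^1: 346 = 2^1·173; with 3713 mod 8 = 1, (2/3713) = +1; sign now +1; continue with (173/3713)
flip (173/3713) -> (3713/173): both odd, 173 mod 4 = 1, 3713 mod 4 = 1, so the flip contributes +1; sign now +1
(3713/173): 3713 mod 173 = 80, so (3713/173) = (80/173)
factor out 2^4: 80 = 2^4·5; with 173 mod 8 = 5, (2/173) = -1; sign now +1; continue with (5/173)
flip (5/173) -> (173/5): both odd, 5 mod 4 = 1, 173 mod 4 = 1, so the flip contributes +1; sign now +1
(173/5): 173 mod 5 = 3, so (173/5) = (3/5)
flip (3/5) -> (5/3): both odd, 3 mod 4 = 3, 5 mod 4 = 1, so the flip contributes +1; sign now +1
(5/3): 5 mod 3 = 2, so (5/3) = (2/3)
factor out 2^1: 2 = 2^1·1; with 3 mod 8 = 3, (2/3) = -1; sign now -1; continue with (1/3)
reached (1/3) = 1, so the symbol is -1

-1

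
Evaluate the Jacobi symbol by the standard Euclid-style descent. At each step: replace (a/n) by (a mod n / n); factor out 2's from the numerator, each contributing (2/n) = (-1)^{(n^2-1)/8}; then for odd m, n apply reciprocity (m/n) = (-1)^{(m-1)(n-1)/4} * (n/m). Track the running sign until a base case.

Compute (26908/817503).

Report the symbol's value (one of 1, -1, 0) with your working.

26908 = 2^2·6727; (2/817503) = +1 since 817503 mod 8 = 7, so (26908/817503) = (+1)^2·(6727/817503); sign now +1
reciprocity: (6727/817503) = -1·(817503/6727) since 6727 mod 4 = 3, 817503 mod 4 = 3; sign now -1
(817503/6727) = (3536/6727)   [reduce mod 6727]
3536 = 2^4·221; (2/6727) = +1 since 6727 mod 8 = 7, so (3536/6727) = (+1)^4·(221/6727); sign now -1
reciprocity: (221/6727) = +1·(6727/221) since 221 mod 4 = 1, 6727 mod 4 = 3; sign now -1
(6727/221) = (97/221)   [reduce mod 221]
reciprocity: (97/221) = +1·(221/97) since 97 mod 4 = 1, 221 mod 4 = 1; sign now -1
(221/97) = (27/97)   [reduce mod 97]
reciprocity: (27/97) = +1·(97/27) since 27 mod 4 = 3, 97 mod 4 = 1; sign now -1
(97/27) = (16/27)   [reduce mod 27]
16 = 2^4·1; (2/27) = -1 since 27 mod 8 = 3, so (16/27) = (-1)^4·(1/27); sign now -1
(1/27) = 1; final value = sign = -1

-1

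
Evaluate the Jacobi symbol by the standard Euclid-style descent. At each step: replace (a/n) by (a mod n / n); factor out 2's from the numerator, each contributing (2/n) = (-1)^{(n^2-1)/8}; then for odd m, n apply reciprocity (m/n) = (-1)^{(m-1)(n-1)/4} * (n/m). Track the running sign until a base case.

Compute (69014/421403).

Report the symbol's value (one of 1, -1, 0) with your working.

factor out 2^1: 69014 = 2^1·34507; with 421403 mod 8 = 3, (2/421403) = -1; sign now -1; continue with (34507/421403)
flip (34507/421403) -> (421403/34507): both odd, 34507 mod 4 = 3, 421403 mod 4 = 3, so the flip contributes -1; sign now +1
(421403/34507): 421403 mod 34507 = 7319, so (421403/34507) = (7319/34507)
flip (7319/34507) -> (34507/7319): both odd, 7319 mod 4 = 3, 34507 mod 4 = 3, so the flip contributes -1; sign now -1
(34507/7319): 34507 mod 7319 = 5231, so (34507/7319) = (5231/7319)
flip (5231/7319) -> (7319/5231): both odd, 5231 mod 4 = 3, 7319 mod 4 = 3, so the flip contributes -1; sign now +1
(7319/5231): 7319 mod 5231 = 2088, so (7319/5231) = (2088/5231)
factor out 2^3: 2088 = 2^3·261; with 5231 mod 8 = 7, (2/5231) = +1; sign now +1; continue with (261/5231)
flip (261/5231) -> (5231/261): both odd, 261 mod 4 = 1, 5231 mod 4 = 3, so the flip contributes +1; sign now +1
(5231/261): 5231 mod 261 = 11, so (5231/261) = (11/261)
flip (11/261) -> (261/11): both odd, 11 mod 4 = 3, 261 mod 4 = 1, so the flip contributes +1; sign now +1
(261/11): 261 mod 11 = 8, so (261/11) = (8/11)
factor out 2^3: 8 = 2^3·1; with 11 mod 8 = 3, (2/11) = -1; sign now -1; continue with (1/11)
reached (1/11) = 1, so the symbol is -1

-1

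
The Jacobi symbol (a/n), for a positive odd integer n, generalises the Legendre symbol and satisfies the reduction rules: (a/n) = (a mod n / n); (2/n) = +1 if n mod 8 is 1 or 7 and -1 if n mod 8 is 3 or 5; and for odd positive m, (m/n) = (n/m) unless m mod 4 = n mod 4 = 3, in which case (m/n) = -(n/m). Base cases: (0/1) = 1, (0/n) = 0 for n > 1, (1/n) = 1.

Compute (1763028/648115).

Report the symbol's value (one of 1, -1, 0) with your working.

1

(1763028/648115): 1763028 mod 648115 = 466798, so (1763028/648115) = (466798/648115)
factor out 2^1: 466798 = 2^1·233399; with 648115 mod 8 = 3, (2/648115) = -1; sign now -1; continue with (233399/648115)
flip (233399/648115) -> (648115/233399): both odd, 233399 mod 4 = 3, 648115 mod 4 = 3, so the flip contributes -1; sign now +1
(648115/233399): 648115 mod 233399 = 181317, so (648115/233399) = (181317/233399)
flip (181317/233399) -> (233399/181317): both odd, 181317 mod 4 = 1, 233399 mod 4 = 3, so the flip contributes +1; sign now +1
(233399/181317): 233399 mod 181317 = 52082, so (233399/181317) = (52082/181317)
factor out 2^1: 52082 = 2^1·26041; with 181317 mod 8 = 5, (2/181317) = -1; sign now -1; continue with (26041/181317)
flip (26041/181317) -> (181317/26041): both odd, 26041 mod 4 = 1, 181317 mod 4 = 1, so the flip contributes +1; sign now -1
(181317/26041): 181317 mod 26041 = 25071, so (181317/26041) = (25071/26041)
flip (25071/26041) -> (26041/25071): both odd, 25071 mod 4 = 3, 26041 mod 4 = 1, so the flip contributes +1; sign now -1
(26041/25071): 26041 mod 25071 = 970, so (26041/25071) = (970/25071)
factor out 2^1: 970 = 2^1·485; with 25071 mod 8 = 7, (2/25071) = +1; sign now -1; continue with (485/25071)
flip (485/25071) -> (25071/485): both odd, 485 mod 4 = 1, 25071 mod 4 = 3, so the flip contributes +1; sign now -1
(25071/485): 25071 mod 485 = 336, so (25071/485) = (336/485)
factor out 2^4: 336 = 2^4·21; with 485 mod 8 = 5, (2/485) = -1; sign now -1; continue with (21/485)
flip (21/485) -> (485/21): both odd, 21 mod 4 = 1, 485 mod 4 = 1, so the flip contributes +1; sign now -1
(485/21): 485 mod 21 = 2, so (485/21) = (2/21)
factor out 2^1: 2 = 2^1·1; with 21 mod 8 = 5, (2/21) = -1; sign now +1; continue with (1/21)
reached (1/21) = 1, so the symbol is +1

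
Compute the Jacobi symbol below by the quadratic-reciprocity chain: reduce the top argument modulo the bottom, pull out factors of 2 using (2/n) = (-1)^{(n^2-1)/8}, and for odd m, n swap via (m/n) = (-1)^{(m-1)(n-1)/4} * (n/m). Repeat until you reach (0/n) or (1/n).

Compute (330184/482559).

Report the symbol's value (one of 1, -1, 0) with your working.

-1

factor out 2^3: 330184 = 2^3·41273; with 482559 mod 8 = 7, (2/482559) = +1; sign now +1; continue with (41273/482559)
flip (41273/482559) -> (482559/41273): both odd, 41273 mod 4 = 1, 482559 mod 4 = 3, so the flip contributes +1; sign now +1
(482559/41273): 482559 mod 41273 = 28556, so (482559/41273) = (28556/41273)
factor out 2^2: 28556 = 2^2·7139; with 41273 mod 8 = 1, (2/41273) = +1; sign now +1; continue with (7139/41273)
flip (7139/41273) -> (41273/7139): both odd, 7139 mod 4 = 3, 41273 mod 4 = 1, so the flip contributes +1; sign now +1
(41273/7139): 41273 mod 7139 = 5578, so (41273/7139) = (5578/7139)
factor out 2^1: 5578 = 2^1·2789; with 7139 mod 8 = 3, (2/7139) = -1; sign now -1; continue with (2789/7139)
flip (2789/7139) -> (7139/2789): both odd, 2789 mod 4 = 1, 7139 mod 4 = 3, so the flip contributes +1; sign now -1
(7139/2789): 7139 mod 2789 = 1561, so (7139/2789) = (1561/2789)
flip (1561/2789) -> (2789/1561): both odd, 1561 mod 4 = 1, 2789 mod 4 = 1, so the flip contributes +1; sign now -1
(2789/1561): 2789 mod 1561 = 1228, so (2789/1561) = (1228/1561)
factor out 2^2: 1228 = 2^2·307; with 1561 mod 8 = 1, (2/1561) = +1; sign now -1; continue with (307/1561)
flip (307/1561) -> (1561/307): both odd, 307 mod 4 = 3, 1561 mod 4 = 1, so the flip contributes +1; sign now -1
(1561/307): 1561 mod 307 = 26, so (1561/307) = (26/307)
factor out 2^1: 26 = 2^1·13; with 307 mod 8 = 3, (2/307) = -1; sign now +1; continue with (13/307)
flip (13/307) -> (307/13): both odd, 13 mod 4 = 1, 307 mod 4 = 3, so the flip contributes +1; sign now +1
(307/13): 307 mod 13 = 8, so (307/13) = (8/13)
factor out 2^3: 8 = 2^3·1; with 13 mod 8 = 5, (2/13) = -1; sign now -1; continue with (1/13)
reached (1/13) = 1, so the symbol is -1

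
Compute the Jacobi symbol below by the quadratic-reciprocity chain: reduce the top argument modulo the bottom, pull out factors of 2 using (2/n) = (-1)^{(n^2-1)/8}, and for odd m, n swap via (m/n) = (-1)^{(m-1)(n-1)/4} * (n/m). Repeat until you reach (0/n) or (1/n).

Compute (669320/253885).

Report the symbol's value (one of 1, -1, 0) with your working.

0

(669320/253885) = (161550/253885)   [reduce mod 253885]
161550 = 2^1·80775; (2/253885) = -1 since 253885 mod 8 = 5, so (161550/253885) = (-1)^1·(80775/253885); sign now -1
reciprocity: (80775/253885) = +1·(253885/80775) since 80775 mod 4 = 3, 253885 mod 4 = 1; sign now -1
(253885/80775) = (11560/80775)   [reduce mod 80775]
11560 = 2^3·1445; (2/80775) = +1 since 80775 mod 8 = 7, so (11560/80775) = (+1)^3·(1445/80775); sign now -1
reciprocity: (1445/80775) = +1·(80775/1445) since 1445 mod 4 = 1, 80775 mod 4 = 3; sign now -1
(80775/1445) = (1300/1445)   [reduce mod 1445]
1300 = 2^2·325; (2/1445) = -1 since 1445 mod 8 = 5, so (1300/1445) = (-1)^2·(325/1445); sign now -1
reciprocity: (325/1445) = +1·(1445/325) since 325 mod 4 = 1, 1445 mod 4 = 1; sign now -1
(1445/325) = (145/325)   [reduce mod 325]
reciprocity: (145/325) = +1·(325/145) since 145 mod 4 = 1, 325 mod 4 = 1; sign now -1
(325/145) = (35/145)   [reduce mod 145]
reciprocity: (35/145) = +1·(145/35) since 35 mod 4 = 3, 145 mod 4 = 1; sign now -1
(145/35) = (5/35)   [reduce mod 35]
reciprocity: (5/35) = +1·(35/5) since 5 mod 4 = 1, 35 mod 4 = 3; sign now -1
(35/5) = (0/5)   [reduce mod 5]
(0/5) = 0   [gcd(a, n) > 1]; final value = 0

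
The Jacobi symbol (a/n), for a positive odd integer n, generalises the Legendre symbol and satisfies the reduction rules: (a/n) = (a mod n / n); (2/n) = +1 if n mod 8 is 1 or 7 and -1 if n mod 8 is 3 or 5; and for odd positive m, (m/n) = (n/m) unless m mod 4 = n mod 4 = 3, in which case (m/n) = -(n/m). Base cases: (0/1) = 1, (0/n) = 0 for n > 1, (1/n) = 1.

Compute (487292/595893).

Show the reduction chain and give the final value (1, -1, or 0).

factor out 2^2: 487292 = 2^2·121823; with 595893 mod 8 = 5, (2/595893) = -1; sign now +1; continue with (121823/595893)
flip (121823/595893) -> (595893/121823): both odd, 121823 mod 4 = 3, 595893 mod 4 = 1, so the flip contributes +1; sign now +1
(595893/121823): 595893 mod 121823 = 108601, so (595893/121823) = (108601/121823)
flip (108601/121823) -> (121823/108601): both odd, 108601 mod 4 = 1, 121823 mod 4 = 3, so the flip contributes +1; sign now +1
(121823/108601): 121823 mod 108601 = 13222, so (121823/108601) = (13222/108601)
factor out 2^1: 13222 = 2^1·6611; with 108601 mod 8 = 1, (2/108601) = +1; sign now +1; continue with (6611/108601)
flip (6611/108601) -> (108601/6611): both odd, 6611 mod 4 = 3, 108601 mod 4 = 1, so the flip contributes +1; sign now +1
(108601/6611): 108601 mod 6611 = 2825, so (108601/6611) = (2825/6611)
flip (2825/6611) -> (6611/2825): both odd, 2825 mod 4 = 1, 6611 mod 4 = 3, so the flip contributes +1; sign now +1
(6611/2825): 6611 mod 2825 = 961, so (6611/2825) = (961/2825)
flip (961/2825) -> (2825/961): both odd, 961 mod 4 = 1, 2825 mod 4 = 1, so the flip contributes +1; sign now +1
(2825/961): 2825 mod 961 = 903, so (2825/961) = (903/961)
flip (903/961) -> (961/903): both odd, 903 mod 4 = 3, 961 mod 4 = 1, so the flip contributes +1; sign now +1
(961/903): 961 mod 903 = 58, so (961/903) = (58/903)
factor out 2^1: 58 = 2^1·29; with 903 mod 8 = 7, (2/903) = +1; sign now +1; continue with (29/903)
flip (29/903) -> (903/29): both odd, 29 mod 4 = 1, 903 mod 4 = 3, so the flip contributes +1; sign now +1
(903/29): 903 mod 29 = 4, so (903/29) = (4/29)
factor out 2^2: 4 = 2^2·1; with 29 mod 8 = 5, (2/29) = -1; sign now +1; continue with (1/29)
reached (1/29) = 1, so the symbol is +1

1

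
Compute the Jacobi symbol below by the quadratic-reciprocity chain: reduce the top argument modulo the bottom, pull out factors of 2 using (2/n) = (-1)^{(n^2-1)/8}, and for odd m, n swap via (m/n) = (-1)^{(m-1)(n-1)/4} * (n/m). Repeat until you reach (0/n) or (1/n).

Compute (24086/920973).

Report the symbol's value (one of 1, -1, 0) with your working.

24086 = 2^1·12043; (2/920973) = -1 since 920973 mod 8 = 5, so (24086/920973) = (-1)^1·(12043/920973); sign now -1
reciprocity: (12043/920973) = +1·(920973/12043) since 12043 mod 4 = 3, 920973 mod 4 = 1; sign now -1
(920973/12043) = (5705/12043)   [reduce mod 12043]
reciprocity: (5705/12043) = +1·(12043/5705) since 5705 mod 4 = 1, 12043 mod 4 = 3; sign now -1
(12043/5705) = (633/5705)   [reduce mod 5705]
reciprocity: (633/5705) = +1·(5705/633) since 633 mod 4 = 1, 5705 mod 4 = 1; sign now -1
(5705/633) = (8/633)   [reduce mod 633]
8 = 2^3·1; (2/633) = +1 since 633 mod 8 = 1, so (8/633) = (+1)^3·(1/633); sign now -1
(1/633) = 1; final value = sign = -1

-1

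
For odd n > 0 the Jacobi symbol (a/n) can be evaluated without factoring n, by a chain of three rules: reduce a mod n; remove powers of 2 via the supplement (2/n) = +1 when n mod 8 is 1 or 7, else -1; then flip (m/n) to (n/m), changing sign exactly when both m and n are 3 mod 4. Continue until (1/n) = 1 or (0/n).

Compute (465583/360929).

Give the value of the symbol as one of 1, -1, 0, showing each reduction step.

0

(465583/360929): 465583 mod 360929 = 104654, so (465583/360929) = (104654/360929)
factor out 2^1: 104654 = 2^1·52327; with 360929 mod 8 = 1, (2/360929) = +1; sign now +1; continue with (52327/360929)
flip (52327/360929) -> (360929/52327): both odd, 52327 mod 4 = 3, 360929 mod 4 = 1, so the flip contributes +1; sign now +1
(360929/52327): 360929 mod 52327 = 46967, so (360929/52327) = (46967/52327)
flip (46967/52327) -> (52327/46967): both odd, 46967 mod 4 = 3, 52327 mod 4 = 3, so the flip contributes -1; sign now -1
(52327/46967): 52327 mod 46967 = 5360, so (52327/46967) = (5360/46967)
factor out 2^4: 5360 = 2^4·335; with 46967 mod 8 = 7, (2/46967) = +1; sign now -1; continue with (335/46967)
flip (335/46967) -> (46967/335): both odd, 335 mod 4 = 3, 46967 mod 4 = 3, so the flip contributes -1; sign now +1
(46967/335): 46967 mod 335 = 67, so (46967/335) = (67/335)
flip (67/335) -> (335/67): both odd, 67 mod 4 = 3, 335 mod 4 = 3, so the flip contributes -1; sign now -1
(335/67): 335 mod 67 = 0, so (335/67) = (0/67)
reached (0/67); gcd(a, n) > 1, so (0/67) = 0 and the symbol is 0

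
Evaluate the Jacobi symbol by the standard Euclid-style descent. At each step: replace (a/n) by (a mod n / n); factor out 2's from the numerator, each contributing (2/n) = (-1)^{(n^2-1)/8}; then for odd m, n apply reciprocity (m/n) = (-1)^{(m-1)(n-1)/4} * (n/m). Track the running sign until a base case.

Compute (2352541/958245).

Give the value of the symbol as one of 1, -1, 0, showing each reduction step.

(2352541/958245): 2352541 mod 958245 = 436051, so (2352541/958245) = (436051/958245)
flip (436051/958245) -> (958245/436051): both odd, 436051 mod 4 = 3, 958245 mod 4 = 1, so the flip contributes +1; sign now +1
(958245/436051): 958245 mod 436051 = 86143, so (958245/436051) = (86143/436051)
flip (86143/436051) -> (436051/86143): both odd, 86143 mod 4 = 3, 436051 mod 4 = 3, so the flip contributes -1; sign now -1
(436051/86143): 436051 mod 86143 = 5336, so (436051/86143) = (5336/86143)
factor out 2^3: 5336 = 2^3·667; with 86143 mod 8 = 7, (2/86143) = +1; sign now -1; continue with (667/86143)
flip (667/86143) -> (86143/667): both odd, 667 mod 4 = 3, 86143 mod 4 = 3, so the flip contributes -1; sign now +1
(86143/667): 86143 mod 667 = 100, so (86143/667) = (100/667)
factor out 2^2: 100 = 2^2·25; with 667 mod 8 = 3, (2/667) = -1; sign now +1; continue with (25/667)
flip (25/667) -> (667/25): both odd, 25 mod 4 = 1, 667 mod 4 = 3, so the flip contributes +1; sign now +1
(667/25): 667 mod 25 = 17, so (667/25) = (17/25)
flip (17/25) -> (25/17): both odd, 17 mod 4 = 1, 25 mod 4 = 1, so the flip contributes +1; sign now +1
(25/17): 25 mod 17 = 8, so (25/17) = (8/17)
factor out 2^3: 8 = 2^3·1; with 17 mod 8 = 1, (2/17) = +1; sign now +1; continue with (1/17)
reached (1/17) = 1, so the symbol is +1

1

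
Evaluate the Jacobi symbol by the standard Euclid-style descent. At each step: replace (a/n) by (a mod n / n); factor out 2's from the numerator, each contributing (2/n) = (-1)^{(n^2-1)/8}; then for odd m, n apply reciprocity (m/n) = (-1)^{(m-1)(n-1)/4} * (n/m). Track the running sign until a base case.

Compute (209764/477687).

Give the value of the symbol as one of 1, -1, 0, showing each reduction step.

209764 = 2^2·52441; (2/477687) = +1 since 477687 mod 8 = 7, so (209764/477687) = (+1)^2·(52441/477687); sign now +1
reciprocity: (52441/477687) = +1·(477687/52441) since 52441 mod 4 = 1, 477687 mod 4 = 3; sign now +1
(477687/52441) = (5718/52441)   [reduce mod 52441]
5718 = 2^1·2859; (2/52441) = +1 since 52441 mod 8 = 1, so (5718/52441) = (+1)^1·(2859/52441); sign now +1
reciprocity: (2859/52441) = +1·(52441/2859) since 2859 mod 4 = 3, 52441 mod 4 = 1; sign now +1
(52441/2859) = (979/2859)   [reduce mod 2859]
reciprocity: (979/2859) = -1·(2859/979) since 979 mod 4 = 3, 2859 mod 4 = 3; sign now -1
(2859/979) = (901/979)   [reduce mod 979]
reciprocity: (901/979) = +1·(979/901) since 901 mod 4 = 1, 979 mod 4 = 3; sign now -1
(979/901) = (78/901)   [reduce mod 901]
78 = 2^1·39; (2/901) = -1 since 901 mod 8 = 5, so (78/901) = (-1)^1·(39/901); sign now +1
reciprocity: (39/901) = +1·(901/39) since 39 mod 4 = 3, 901 mod 4 = 1; sign now +1
(901/39) = (4/39)   [reduce mod 39]
4 = 2^2·1; (2/39) = +1 since 39 mod 8 = 7, so (4/39) = (+1)^2·(1/39); sign now +1
(1/39) = 1; final value = sign = +1

1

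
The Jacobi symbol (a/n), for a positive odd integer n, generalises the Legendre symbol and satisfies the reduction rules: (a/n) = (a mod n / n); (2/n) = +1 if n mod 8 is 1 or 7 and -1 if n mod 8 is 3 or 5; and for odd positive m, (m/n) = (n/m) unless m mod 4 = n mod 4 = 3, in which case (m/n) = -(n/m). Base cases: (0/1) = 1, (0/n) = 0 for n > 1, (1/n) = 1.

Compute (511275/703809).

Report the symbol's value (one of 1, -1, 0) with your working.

0

reciprocity: (511275/703809) = +1·(703809/511275) since 511275 mod 4 = 3, 703809 mod 4 = 1; sign now +1
(703809/511275) = (192534/511275)   [reduce mod 511275]
192534 = 2^1·96267; (2/511275) = -1 since 511275 mod 8 = 3, so (192534/511275) = (-1)^1·(96267/511275); sign now -1
reciprocity: (96267/511275) = -1·(511275/96267) since 96267 mod 4 = 3, 511275 mod 4 = 3; sign now +1
(511275/96267) = (29940/96267)   [reduce mod 96267]
29940 = 2^2·7485; (2/96267) = -1 since 96267 mod 8 = 3, so (29940/96267) = (-1)^2·(7485/96267); sign now +1
reciprocity: (7485/96267) = +1·(96267/7485) since 7485 mod 4 = 1, 96267 mod 4 = 3; sign now +1
(96267/7485) = (6447/7485)   [reduce mod 7485]
reciprocity: (6447/7485) = +1·(7485/6447) since 6447 mod 4 = 3, 7485 mod 4 = 1; sign now +1
(7485/6447) = (1038/6447)   [reduce mod 6447]
1038 = 2^1·519; (2/6447) = +1 since 6447 mod 8 = 7, so (1038/6447) = (+1)^1·(519/6447); sign now +1
reciprocity: (519/6447) = -1·(6447/519) since 519 mod 4 = 3, 6447 mod 4 = 3; sign now -1
(6447/519) = (219/519)   [reduce mod 519]
reciprocity: (219/519) = -1·(519/219) since 219 mod 4 = 3, 519 mod 4 = 3; sign now +1
(519/219) = (81/219)   [reduce mod 219]
reciprocity: (81/219) = +1·(219/81) since 81 mod 4 = 1, 219 mod 4 = 3; sign now +1
(219/81) = (57/81)   [reduce mod 81]
reciprocity: (57/81) = +1·(81/57) since 57 mod 4 = 1, 81 mod 4 = 1; sign now +1
(81/57) = (24/57)   [reduce mod 57]
24 = 2^3·3; (2/57) = +1 since 57 mod 8 = 1, so (24/57) = (+1)^3·(3/57); sign now +1
reciprocity: (3/57) = +1·(57/3) since 3 mod 4 = 3, 57 mod 4 = 1; sign now +1
(57/3) = (0/3)   [reduce mod 3]
(0/3) = 0   [gcd(a, n) > 1]; final value = 0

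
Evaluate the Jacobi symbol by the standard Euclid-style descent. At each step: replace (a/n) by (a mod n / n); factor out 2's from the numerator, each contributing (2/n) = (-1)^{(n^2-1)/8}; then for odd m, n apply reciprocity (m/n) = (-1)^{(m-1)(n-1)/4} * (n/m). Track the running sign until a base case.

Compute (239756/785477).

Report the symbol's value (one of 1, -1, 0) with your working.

0

factor out 2^2: 239756 = 2^2·59939; with 785477 mod 8 = 5, (2/785477) = -1; sign now +1; continue with (59939/785477)
flip (59939/785477) -> (785477/59939): both odd, 59939 mod 4 = 3, 785477 mod 4 = 1, so the flip contributes +1; sign now +1
(785477/59939): 785477 mod 59939 = 6270, so (785477/59939) = (6270/59939)
factor out 2^1: 6270 = 2^1·3135; with 59939 mod 8 = 3, (2/59939) = -1; sign now -1; continue with (3135/59939)
flip (3135/59939) -> (59939/3135): both odd, 3135 mod 4 = 3, 59939 mod 4 = 3, so the flip contributes -1; sign now +1
(59939/3135): 59939 mod 3135 = 374, so (59939/3135) = (374/3135)
factor out 2^1: 374 = 2^1·187; with 3135 mod 8 = 7, (2/3135) = +1; sign now +1; continue with (187/3135)
flip (187/3135) -> (3135/187): both odd, 187 mod 4 = 3, 3135 mod 4 = 3, so the flip contributes -1; sign now -1
(3135/187): 3135 mod 187 = 143, so (3135/187) = (143/187)
flip (143/187) -> (187/143): both odd, 143 mod 4 = 3, 187 mod 4 = 3, so the flip contributes -1; sign now +1
(187/143): 187 mod 143 = 44, so (187/143) = (44/143)
factor out 2^2: 44 = 2^2·11; with 143 mod 8 = 7, (2/143) = +1; sign now +1; continue with (11/143)
flip (11/143) -> (143/11): both odd, 11 mod 4 = 3, 143 mod 4 = 3, so the flip contributes -1; sign now -1
(143/11): 143 mod 11 = 0, so (143/11) = (0/11)
reached (0/11); gcd(a, n) > 1, so (0/11) = 0 and the symbol is 0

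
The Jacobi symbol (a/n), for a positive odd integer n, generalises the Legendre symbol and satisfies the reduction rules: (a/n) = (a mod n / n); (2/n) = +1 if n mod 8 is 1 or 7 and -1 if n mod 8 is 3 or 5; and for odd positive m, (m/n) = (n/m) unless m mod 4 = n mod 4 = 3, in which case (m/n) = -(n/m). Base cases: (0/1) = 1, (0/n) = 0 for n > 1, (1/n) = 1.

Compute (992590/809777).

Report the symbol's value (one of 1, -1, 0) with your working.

(992590/809777) = (182813/809777)   [reduce mod 809777]
reciprocity: (182813/809777) = +1·(809777/182813) since 182813 mod 4 = 1, 809777 mod 4 = 1; sign now +1
(809777/182813) = (78525/182813)   [reduce mod 182813]
reciprocity: (78525/182813) = +1·(182813/78525) since 78525 mod 4 = 1, 182813 mod 4 = 1; sign now +1
(182813/78525) = (25763/78525)   [reduce mod 78525]
reciprocity: (25763/78525) = +1·(78525/25763) since 25763 mod 4 = 3, 78525 mod 4 = 1; sign now +1
(78525/25763) = (1236/25763)   [reduce mod 25763]
1236 = 2^2·309; (2/25763) = -1 since 25763 mod 8 = 3, so (1236/25763) = (-1)^2·(309/25763); sign now +1
reciprocity: (309/25763) = +1·(25763/309) since 309 mod 4 = 1, 25763 mod 4 = 3; sign now +1
(25763/309) = (116/309)   [reduce mod 309]
116 = 2^2·29; (2/309) = -1 since 309 mod 8 = 5, so (116/309) = (-1)^2·(29/309); sign now +1
reciprocity: (29/309) = +1·(309/29) since 29 mod 4 = 1, 309 mod 4 = 1; sign now +1
(309/29) = (19/29)   [reduce mod 29]
reciprocity: (19/29) = +1·(29/19) since 19 mod 4 = 3, 29 mod 4 = 1; sign now +1
(29/19) = (10/19)   [reduce mod 19]
10 = 2^1·5; (2/19) = -1 since 19 mod 8 = 3, so (10/19) = (-1)^1·(5/19); sign now -1
reciprocity: (5/19) = +1·(19/5) since 5 mod 4 = 1, 19 mod 4 = 3; sign now -1
(19/5) = (4/5)   [reduce mod 5]
4 = 2^2·1; (2/5) = -1 since 5 mod 8 = 5, so (4/5) = (-1)^2·(1/5); sign now -1
(1/5) = 1; final value = sign = -1

-1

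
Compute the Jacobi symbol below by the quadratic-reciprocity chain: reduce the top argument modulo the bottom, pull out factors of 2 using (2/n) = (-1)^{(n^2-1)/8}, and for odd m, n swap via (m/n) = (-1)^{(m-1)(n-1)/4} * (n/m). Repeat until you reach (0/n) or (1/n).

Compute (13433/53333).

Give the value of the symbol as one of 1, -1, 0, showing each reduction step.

0

reciprocity: (13433/53333) = +1·(53333/13433) since 13433 mod 4 = 1, 53333 mod 4 = 1; sign now +1
(53333/13433) = (13034/13433)   [reduce mod 13433]
13034 = 2^1·6517; (2/13433) = +1 since 13433 mod 8 = 1, so (13034/13433) = (+1)^1·(6517/13433); sign now +1
reciprocity: (6517/13433) = +1·(13433/6517) since 6517 mod 4 = 1, 13433 mod 4 = 1; sign now +1
(13433/6517) = (399/6517)   [reduce mod 6517]
reciprocity: (399/6517) = +1·(6517/399) since 399 mod 4 = 3, 6517 mod 4 = 1; sign now +1
(6517/399) = (133/399)   [reduce mod 399]
reciprocity: (133/399) = +1·(399/133) since 133 mod 4 = 1, 399 mod 4 = 3; sign now +1
(399/133) = (0/133)   [reduce mod 133]
(0/133) = 0   [gcd(a, n) > 1]; final value = 0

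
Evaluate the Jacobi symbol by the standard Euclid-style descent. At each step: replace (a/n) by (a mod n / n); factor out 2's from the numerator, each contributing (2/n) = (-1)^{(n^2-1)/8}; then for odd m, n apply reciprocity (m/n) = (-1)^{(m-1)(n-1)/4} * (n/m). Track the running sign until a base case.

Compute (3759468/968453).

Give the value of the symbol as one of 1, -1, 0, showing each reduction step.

1

(3759468/968453): 3759468 mod 968453 = 854109, so (3759468/968453) = (854109/968453)
flip (854109/968453) -> (968453/854109): both odd, 854109 mod 4 = 1, 968453 mod 4 = 1, so the flip contributes +1; sign now +1
(968453/854109): 968453 mod 854109 = 114344, so (968453/854109) = (114344/854109)
factor out 2^3: 114344 = 2^3·14293; with 854109 mod 8 = 5, (2/854109) = -1; sign now -1; continue with (14293/854109)
flip (14293/854109) -> (854109/14293): both odd, 14293 mod 4 = 1, 854109 mod 4 = 1, so the flip contributes +1; sign now -1
(854109/14293): 854109 mod 14293 = 10822, so (854109/14293) = (10822/14293)
factor out 2^1: 10822 = 2^1·5411; with 14293 mod 8 = 5, (2/14293) = -1; sign now +1; continue with (5411/14293)
flip (5411/14293) -> (14293/5411): both odd, 5411 mod 4 = 3, 14293 mod 4 = 1, so the flip contributes +1; sign now +1
(14293/5411): 14293 mod 5411 = 3471, so (14293/5411) = (3471/5411)
flip (3471/5411) -> (5411/3471): both odd, 3471 mod 4 = 3, 5411 mod 4 = 3, so the flip contributes -1; sign now -1
(5411/3471): 5411 mod 3471 = 1940, so (5411/3471) = (1940/3471)
factor out 2^2: 1940 = 2^2·485; with 3471 mod 8 = 7, (2/3471) = +1; sign now -1; continue with (485/3471)
flip (485/3471) -> (3471/485): both odd, 485 mod 4 = 1, 3471 mod 4 = 3, so the flip contributes +1; sign now -1
(3471/485): 3471 mod 485 = 76, so (3471/485) = (76/485)
factor out 2^2: 76 = 2^2·19; with 485 mod 8 = 5, (2/485) = -1; sign now -1; continue with (19/485)
flip (19/485) -> (485/19): both odd, 19 mod 4 = 3, 485 mod 4 = 1, so the flip contributes +1; sign now -1
(485/19): 485 mod 19 = 10, so (485/19) = (10/19)
factor out 2^1: 10 = 2^1·5; with 19 mod 8 = 3, (2/19) = -1; sign now +1; continue with (5/19)
flip (5/19) -> (19/5): both odd, 5 mod 4 = 1, 19 mod 4 = 3, so the flip contributes +1; sign now +1
(19/5): 19 mod 5 = 4, so (19/5) = (4/5)
factor out 2^2: 4 = 2^2·1; with 5 mod 8 = 5, (2/5) = -1; sign now +1; continue with (1/5)
reached (1/5) = 1, so the symbol is +1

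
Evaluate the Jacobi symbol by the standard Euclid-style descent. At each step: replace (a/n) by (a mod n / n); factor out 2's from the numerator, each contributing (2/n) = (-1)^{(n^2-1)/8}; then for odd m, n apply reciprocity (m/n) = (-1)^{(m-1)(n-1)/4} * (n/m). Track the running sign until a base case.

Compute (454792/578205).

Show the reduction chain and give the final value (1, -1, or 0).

-1

454792 = 2^3·56849; (2/578205) = -1 since 578205 mod 8 = 5, so (454792/578205) = (-1)^3·(56849/578205); sign now -1
reciprocity: (56849/578205) = +1·(578205/56849) since 56849 mod 4 = 1, 578205 mod 4 = 1; sign now -1
(578205/56849) = (9715/56849)   [reduce mod 56849]
reciprocity: (9715/56849) = +1·(56849/9715) since 9715 mod 4 = 3, 56849 mod 4 = 1; sign now -1
(56849/9715) = (8274/9715)   [reduce mod 9715]
8274 = 2^1·4137; (2/9715) = -1 since 9715 mod 8 = 3, so (8274/9715) = (-1)^1·(4137/9715); sign now +1
reciprocity: (4137/9715) = +1·(9715/4137) since 4137 mod 4 = 1, 9715 mod 4 = 3; sign now +1
(9715/4137) = (1441/4137)   [reduce mod 4137]
reciprocity: (1441/4137) = +1·(4137/1441) since 1441 mod 4 = 1, 4137 mod 4 = 1; sign now +1
(4137/1441) = (1255/1441)   [reduce mod 1441]
reciprocity: (1255/1441) = +1·(1441/1255) since 1255 mod 4 = 3, 1441 mod 4 = 1; sign now +1
(1441/1255) = (186/1255)   [reduce mod 1255]
186 = 2^1·93; (2/1255) = +1 since 1255 mod 8 = 7, so (186/1255) = (+1)^1·(93/1255); sign now +1
reciprocity: (93/1255) = +1·(1255/93) since 93 mod 4 = 1, 1255 mod 4 = 3; sign now +1
(1255/93) = (46/93)   [reduce mod 93]
46 = 2^1·23; (2/93) = -1 since 93 mod 8 = 5, so (46/93) = (-1)^1·(23/93); sign now -1
reciprocity: (23/93) = +1·(93/23) since 23 mod 4 = 3, 93 mod 4 = 1; sign now -1
(93/23) = (1/23)   [reduce mod 23]
(1/23) = 1; final value = sign = -1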